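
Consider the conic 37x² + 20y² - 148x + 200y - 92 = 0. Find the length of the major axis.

2√37

Group: 37(x² - 4x) + 20(y² + 10y) = 92
Complete the square in x and y: 37(x - 2)² + 20(y + 5)² = 92 + 148 + 500 = 740
Dividing both sides by 740: (x - 2)²/20 + (y + 5)²/37 = 1
Ellipse, center (2, -5), major axis vertical; a² = 37, b² = 20.
a² = 37 so a = √37; the major axis has length 2a = 2√37.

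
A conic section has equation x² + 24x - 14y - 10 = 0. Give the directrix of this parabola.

y = -29/2

Only x is squared. Complete the square in x: (x + 12)² = 14(y + 11).
Vertex (-12, -11); 4p = 14 so p = 7/2. Opens up.
Directrix is the horizontal line y = k − p = -11 − (7/2) = -29/2.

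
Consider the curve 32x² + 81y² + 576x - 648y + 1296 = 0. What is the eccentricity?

Group the x- and y-terms: 32(x² + 18x) + 81(y² - 8y) = -1296
Complete the square: 32(x + 9)² + 81(y - 4)² = -1296 + 2592 + 1296 = 2592
Dividing both sides by 2592: (x + 9)²/81 + (y - 4)²/32 = 1
Ellipse, center (-9, 4), major axis horizontal; a² = 81, b² = 32.
c² = a² - b² = 49, so c = 7.
e = c/a = 7/9.

e = 7/9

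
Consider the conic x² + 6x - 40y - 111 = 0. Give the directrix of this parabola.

Only x is squared. Complete the square in x: (x + 3)² = 40(y + 3).
Vertex (-3, -3); 4p = 40 so p = 10. Opens up.
Directrix is the horizontal line y = k − p = -3 − (10) = -13.

y = -13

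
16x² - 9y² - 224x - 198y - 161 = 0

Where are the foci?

Rearranging, 16(x² - 14x) -9(y² + 22y) = 161.
16(x - 7)² -9(y + 11)² = 161 + 784 - 1089 = -144
Divide by -144: (y + 11)²/16 - (x - 7)²/9 = 1
Hyperbola, center (7, -11), transverse axis vertical; a² = 16, b² = 9.
c² = a² + b² = 16 + 9 = 25, so c = 5.
Foci lie on the vertical axis through the center: (h, k ± c).

(7, -16) and (7, -6)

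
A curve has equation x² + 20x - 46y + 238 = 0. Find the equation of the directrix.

Only x is squared. Complete the square in x: (x + 10)² = 46(y - 3).
Vertex (-10, 3); 4p = 46 so p = 23/2. Opens up.
Directrix is the horizontal line y = k − p = 3 − (23/2) = -17/2.

y = -17/2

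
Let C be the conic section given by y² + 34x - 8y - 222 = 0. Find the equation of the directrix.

Only y is squared. Complete the square in y: (y - 4)² = -34(x - 7).
Vertex (7, 4); 4p = -34 so p = -17/2. Opens left.
Directrix is the vertical line x = h − p = 7 − (-17/2) = 31/2.

x = 31/2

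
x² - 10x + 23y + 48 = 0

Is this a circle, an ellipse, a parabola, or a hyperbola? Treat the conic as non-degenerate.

parabola

No xy term. Coefficients of x² and y² are A = 1, C = 0.
Exactly one squared variable ⇒ parabola.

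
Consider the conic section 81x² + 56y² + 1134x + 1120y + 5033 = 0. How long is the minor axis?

4√14

Group: 81(x² + 14x) + 56(y² + 20y) = -5033
Complete the square in x and y: 81(x + 7)² + 56(y + 10)² = -5033 + 3969 + 5600 = 4536
Divide through by 4536 to get (x + 7)²/56 + (y + 10)²/81 = 1.
Ellipse, center (-7, -10), major axis vertical; a² = 81, b² = 56.
b² = 56 so b = 2√14; the minor axis has length 2b = 4√14.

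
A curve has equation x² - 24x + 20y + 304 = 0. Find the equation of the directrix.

y = -3

Only x is squared. Complete the square in x: (x - 12)² = -20(y + 8).
Vertex (12, -8); 4p = -20 so p = -5. Opens down.
Directrix is the horizontal line y = k − p = -8 − (-5) = -3.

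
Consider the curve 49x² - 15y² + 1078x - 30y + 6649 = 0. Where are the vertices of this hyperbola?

Group: 49(x² + 22x) -15(y² + 2y) = -6649
Completing the square gives 49(x + 11)² -15(y + 1)² = -6649 + 5929 - 15 = -735.
Divide by -735: (y + 1)²/49 - (x + 11)²/15 = 1
Hyperbola, center (-11, -1), transverse axis vertical; a² = 49, b² = 15.
a = 7. Vertices at (h, k ± a).

(-11, -8) and (-11, 6)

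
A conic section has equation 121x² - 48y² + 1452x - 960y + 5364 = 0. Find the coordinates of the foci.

Group the x- and y-terms: 121(x² + 12x) -48(y² + 20y) = -5364
121(x + 6)² -48(y + 10)² = -5364 + 4356 - 4800 = -5808
Divide through by -5808 to get (y + 10)²/121 - (x + 6)²/48 = 1.
Hyperbola, center (-6, -10), transverse axis vertical; a² = 121, b² = 48.
c² = a² + b² = 121 + 48 = 169, so c = 13.
Foci lie on the vertical axis through the center: (h, k ± c).

(-6, -23) and (-6, 3)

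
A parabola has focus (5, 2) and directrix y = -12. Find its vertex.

The vertex is the midpoint between the focus and the directrix along the axis of symmetry.
Axis is vertical (directrix is horizontal). Vertex y-coordinate = (2 + (-12))/2 = -5; x-coordinate = 5.

(5, -5)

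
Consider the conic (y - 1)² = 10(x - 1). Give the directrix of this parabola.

x = -3/2

Vertex (1, 1); 4p = 10 so p = 5/2. Opens right.
Directrix is the vertical line x = h − p = 1 − (5/2) = -3/2.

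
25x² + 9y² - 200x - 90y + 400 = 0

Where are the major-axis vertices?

25(x² - 8x) + 9(y² - 10y) = -400
25(x - 4)² + 9(y - 5)² = -400 + 400 + 225 = 225
Dividing both sides by 225: (x - 4)²/9 + (y - 5)²/25 = 1
Ellipse, center (4, 5), major axis vertical; a² = 25, b² = 9.
a = 5. Vertices at (h, k ± a).

(4, 0) and (4, 10)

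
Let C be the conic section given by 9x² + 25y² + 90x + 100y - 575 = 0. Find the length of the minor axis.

12

Group: 9(x² + 10x) + 25(y² + 4y) = 575
9(x + 5)² + 25(y + 2)² = 575 + 225 + 100 = 900
Divide by 900: (x + 5)²/100 + (y + 2)²/36 = 1
Ellipse, center (-5, -2), major axis horizontal; a² = 100, b² = 36.
b² = 36 so b = 6; the minor axis has length 2b = 12.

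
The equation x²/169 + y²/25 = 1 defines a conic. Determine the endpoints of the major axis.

(-13, 0) and (13, 0)

Center (0, 0). The larger denominator 169 sits under the x-term, so the major axis is horizontal; a² = 169, b² = 25.
a = 13. Vertices at (h ± a, k).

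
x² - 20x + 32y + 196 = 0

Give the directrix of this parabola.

Only x is squared. Complete the square in x: (x - 10)² = -32(y + 3).
Vertex (10, -3); 4p = -32 so p = -8. Opens down.
Directrix is the horizontal line y = k − p = -3 − (-8) = 5.

y = 5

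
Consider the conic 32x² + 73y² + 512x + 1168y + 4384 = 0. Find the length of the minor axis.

Group: 32(x² + 16x) + 73(y² + 16y) = -4384
32(x + 8)² + 73(y + 8)² = -4384 + 2048 + 4672 = 2336
Divide by 2336: (x + 8)²/73 + (y + 8)²/32 = 1
Ellipse, center (-8, -8), major axis horizontal; a² = 73, b² = 32.
b² = 32 so b = 4√2; the minor axis has length 2b = 8√2.

8√2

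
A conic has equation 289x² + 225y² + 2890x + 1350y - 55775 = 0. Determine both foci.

(-5, -11) and (-5, 5)

289(x² + 10x) + 225(y² + 6y) = 55775
Completing the square gives 289(x + 5)² + 225(y + 3)² = 55775 + 7225 + 2025 = 65025.
Dividing both sides by 65025: (x + 5)²/225 + (y + 3)²/289 = 1
Ellipse, center (-5, -3), major axis vertical; a² = 289, b² = 225.
c² = a² - b² = 289 - 225 = 64, so c = 8.
Foci lie on the vertical axis through the center: (h, k ± c).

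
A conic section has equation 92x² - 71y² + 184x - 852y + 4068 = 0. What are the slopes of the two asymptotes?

2√1633/71 and -2√1633/71

Group the x- and y-terms: 92(x² + 2x) -71(y² + 12y) = -4068
92(x + 1)² -71(y + 6)² = -4068 + 92 - 2556 = -6532
Dividing both sides by -6532: (y + 6)²/92 - (x + 1)²/71 = 1
Hyperbola, center (-1, -6), transverse axis vertical; a² = 92, b² = 71.
For a vertical hyperbola the asymptotes have slope ±a/b.
Here that is ±2√23/√71 = ±2√1633/71.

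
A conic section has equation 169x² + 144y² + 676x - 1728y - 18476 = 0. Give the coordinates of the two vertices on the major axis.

Group the x- and y-terms: 169(x² + 4x) + 144(y² - 12y) = 18476
Complete the square: 169(x + 2)² + 144(y - 6)² = 18476 + 676 + 5184 = 24336
Divide by 24336: (x + 2)²/144 + (y - 6)²/169 = 1
Ellipse, center (-2, 6), major axis vertical; a² = 169, b² = 144.
a = 13. Vertices at (h, k ± a).

(-2, -7) and (-2, 19)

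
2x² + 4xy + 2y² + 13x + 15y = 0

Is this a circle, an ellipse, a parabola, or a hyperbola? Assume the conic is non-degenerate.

parabola

A = 2, B = 4, C = 2.
Discriminant B² − 4AC = 4² − 4·2·2 = 0.
B² − 4AC = 0 ⇒ parabola.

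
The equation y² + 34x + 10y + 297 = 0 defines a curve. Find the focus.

(-33/2, -5)

Only y is squared. Complete the square in y: (y + 5)² = -34(x + 8).
Vertex (-8, -5); 4p = -34 so p = -17/2. Opens left.
Focus is p units from the vertex along the axis: (h + p, k).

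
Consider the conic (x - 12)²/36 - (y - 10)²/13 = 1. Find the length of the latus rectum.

13/3

Center (12, 10). The positive term is the x-term, so the transverse axis is horizontal; a² = 36, b² = 13.
Latus rectum length = 2b²/a = 2·13/6 = 13/3.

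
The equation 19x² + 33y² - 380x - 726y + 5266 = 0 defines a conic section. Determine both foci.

Group: 19(x² - 20x) + 33(y² - 22y) = -5266
19(x - 10)² + 33(y - 11)² = -5266 + 1900 + 3993 = 627
Divide through by 627 to get (x - 10)²/33 + (y - 11)²/19 = 1.
Ellipse, center (10, 11), major axis horizontal; a² = 33, b² = 19.
c² = a² - b² = 33 - 19 = 14, so c = √14.
Foci lie on the horizontal axis through the center: (h ± c, k).

(10 - √14, 11) and (10 + √14, 11)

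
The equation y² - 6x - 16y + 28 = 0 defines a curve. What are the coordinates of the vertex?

Only y is squared. Complete the square in y: (y - 8)² = 6(x + 6).
Vertex (-6, 8); 4p = 6 so p = 3/2. Opens right.

(-6, 8)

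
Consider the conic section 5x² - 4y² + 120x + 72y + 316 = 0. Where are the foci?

Group: 5(x² + 24x) -4(y² - 18y) = -316
Complete the square: 5(x + 12)² -4(y - 9)² = -316 + 720 - 324 = 80
Divide through by 80 to get (x + 12)²/16 - (y - 9)²/20 = 1.
Hyperbola, center (-12, 9), transverse axis horizontal; a² = 16, b² = 20.
c² = a² + b² = 16 + 20 = 36, so c = 6.
Foci lie on the horizontal axis through the center: (h ± c, k).

(-18, 9) and (-6, 9)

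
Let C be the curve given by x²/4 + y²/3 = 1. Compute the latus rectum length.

Center (0, 0). The larger denominator 4 sits under the x-term, so the major axis is horizontal; a² = 4, b² = 3.
Latus rectum length = 2b²/a = 2·3/2 = 3.

3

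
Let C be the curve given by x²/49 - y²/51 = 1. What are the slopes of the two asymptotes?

√51/7 and -√51/7

Center (0, 0). The positive term is the x-term, so the transverse axis is horizontal; a² = 49, b² = 51.
For a horizontal hyperbola the asymptotes have slope ±b/a.
Here that is ±√51/7.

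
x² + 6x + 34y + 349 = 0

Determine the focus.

Only x is squared. Complete the square in x: (x + 3)² = -34(y + 10).
Vertex (-3, -10); 4p = -34 so p = -17/2. Opens down.
Focus is p units from the vertex along the axis: (h, k + p).

(-3, -37/2)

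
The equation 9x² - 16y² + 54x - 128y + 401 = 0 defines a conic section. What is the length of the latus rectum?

Group the x- and y-terms: 9(x² + 6x) -16(y² + 8y) = -401
Complete the square in x and y: 9(x + 3)² -16(y + 4)² = -401 + 81 - 256 = -576
Divide through by -576 to get (y + 4)²/36 - (x + 3)²/64 = 1.
Hyperbola, center (-3, -4), transverse axis vertical; a² = 36, b² = 64.
Latus rectum length = 2b²/a = 2·64/6 = 64/3.

64/3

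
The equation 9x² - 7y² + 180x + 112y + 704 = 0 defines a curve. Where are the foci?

Collect terms: 9(x² + 20x) -7(y² - 16y) = -704
Completing the square gives 9(x + 10)² -7(y - 8)² = -704 + 900 - 448 = -252.
Divide by -252: (y - 8)²/36 - (x + 10)²/28 = 1
Hyperbola, center (-10, 8), transverse axis vertical; a² = 36, b² = 28.
c² = a² + b² = 36 + 28 = 64, so c = 8.
Foci lie on the vertical axis through the center: (h, k ± c).

(-10, 0) and (-10, 16)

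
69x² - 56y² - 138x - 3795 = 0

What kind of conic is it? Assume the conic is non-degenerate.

No xy term. Coefficients of x² and y² are A = 69, C = -56.
A and C have opposite signs ⇒ hyperbola.

hyperbola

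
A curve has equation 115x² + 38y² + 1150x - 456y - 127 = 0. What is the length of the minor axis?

Collect terms: 115(x² + 10x) + 38(y² - 12y) = 127
Completing the square gives 115(x + 5)² + 38(y - 6)² = 127 + 2875 + 1368 = 4370.
Divide through by 4370 to get (x + 5)²/38 + (y - 6)²/115 = 1.
Ellipse, center (-5, 6), major axis vertical; a² = 115, b² = 38.
b² = 38 so b = √38; the minor axis has length 2b = 2√38.

2√38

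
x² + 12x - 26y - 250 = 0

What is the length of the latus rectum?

26

Only x is squared. Complete the square in x: (x + 6)² = 26(y + 11).
Vertex (-6, -11); 4p = 26 so p = 13/2. Opens up.
Latus rectum length = |4p| = 26.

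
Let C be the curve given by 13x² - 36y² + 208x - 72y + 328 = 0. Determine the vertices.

13(x² + 16x) -36(y² + 2y) = -328
Complete the square in x and y: 13(x + 8)² -36(y + 1)² = -328 + 832 - 36 = 468
Dividing both sides by 468: (x + 8)²/36 - (y + 1)²/13 = 1
Hyperbola, center (-8, -1), transverse axis horizontal; a² = 36, b² = 13.
a = 6. Vertices at (h ± a, k).

(-14, -1) and (-2, -1)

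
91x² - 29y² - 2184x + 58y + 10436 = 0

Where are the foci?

(12 - 2√30, 1) and (12 + 2√30, 1)

Rearranging, 91(x² - 24x) -29(y² - 2y) = -10436.
Complete the square in x and y: 91(x - 12)² -29(y - 1)² = -10436 + 13104 - 29 = 2639
Divide by 2639: (x - 12)²/29 - (y - 1)²/91 = 1
Hyperbola, center (12, 1), transverse axis horizontal; a² = 29, b² = 91.
c² = a² + b² = 29 + 91 = 120, so c = 2√30.
Foci lie on the horizontal axis through the center: (h ± c, k).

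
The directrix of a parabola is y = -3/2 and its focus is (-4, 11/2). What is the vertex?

The vertex is the midpoint between the focus and the directrix along the axis of symmetry.
Axis is vertical (directrix is horizontal). Vertex y-coordinate = (11/2 + (-3/2))/2 = 2; x-coordinate = -4.

(-4, 2)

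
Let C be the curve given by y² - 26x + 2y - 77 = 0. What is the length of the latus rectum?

26

Only y is squared. Complete the square in y: (y + 1)² = 26(x + 3).
Vertex (-3, -1); 4p = 26 so p = 13/2. Opens right.
Latus rectum length = |4p| = 26.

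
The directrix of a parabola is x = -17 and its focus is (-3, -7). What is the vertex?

The vertex is the midpoint between the focus and the directrix along the axis of symmetry.
Axis is horizontal (directrix is vertical). Vertex x-coordinate = (-3 + (-17))/2 = -10; y-coordinate = -7.

(-10, -7)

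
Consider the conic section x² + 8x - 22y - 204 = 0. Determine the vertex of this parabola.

(-4, -10)

Only x is squared. Complete the square in x: (x + 4)² = 22(y + 10).
Vertex (-4, -10); 4p = 22 so p = 11/2. Opens up.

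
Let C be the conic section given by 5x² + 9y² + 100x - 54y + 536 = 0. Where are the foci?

(-12, 3) and (-8, 3)

Rearranging, 5(x² + 20x) + 9(y² - 6y) = -536.
Complete the square in x and y: 5(x + 10)² + 9(y - 3)² = -536 + 500 + 81 = 45
Divide through by 45 to get (x + 10)²/9 + (y - 3)²/5 = 1.
Ellipse, center (-10, 3), major axis horizontal; a² = 9, b² = 5.
c² = a² - b² = 9 - 5 = 4, so c = 2.
Foci lie on the horizontal axis through the center: (h ± c, k).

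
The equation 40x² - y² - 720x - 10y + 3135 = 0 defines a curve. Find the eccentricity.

40(x² - 18x) -(y² + 10y) = -3135
Complete the square in x and y: 40(x - 9)² -(y + 5)² = -3135 + 3240 - 25 = 80
Divide by 80: (x - 9)²/2 - (y + 5)²/80 = 1
Hyperbola, center (9, -5), transverse axis horizontal; a² = 2, b² = 80.
c² = a² + b² = 82, so c = √82.
e = c/a = √82/√2 = √41.

e = √41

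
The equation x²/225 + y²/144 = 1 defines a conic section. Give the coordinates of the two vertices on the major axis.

Center (0, 0). The larger denominator 225 sits under the x-term, so the major axis is horizontal; a² = 225, b² = 144.
a = 15. Vertices at (h ± a, k).

(-15, 0) and (15, 0)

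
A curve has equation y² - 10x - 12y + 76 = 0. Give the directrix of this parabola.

x = 3/2

Only y is squared. Complete the square in y: (y - 6)² = 10(x - 4).
Vertex (4, 6); 4p = 10 so p = 5/2. Opens right.
Directrix is the vertical line x = h − p = 4 − (5/2) = 3/2.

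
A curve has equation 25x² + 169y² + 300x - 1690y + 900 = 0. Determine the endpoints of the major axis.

(-19, 5) and (7, 5)

Group: 25(x² + 12x) + 169(y² - 10y) = -900
Completing the square gives 25(x + 6)² + 169(y - 5)² = -900 + 900 + 4225 = 4225.
Divide through by 4225 to get (x + 6)²/169 + (y - 5)²/25 = 1.
Ellipse, center (-6, 5), major axis horizontal; a² = 169, b² = 25.
a = 13. Vertices at (h ± a, k).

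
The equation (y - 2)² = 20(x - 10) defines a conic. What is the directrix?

Vertex (10, 2); 4p = 20 so p = 5. Opens right.
Directrix is the vertical line x = h − p = 10 − (5) = 5.

x = 5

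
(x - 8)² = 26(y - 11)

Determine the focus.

(8, 35/2)

Vertex (8, 11); 4p = 26 so p = 13/2. Opens up.
Focus is p units from the vertex along the axis: (h, k + p).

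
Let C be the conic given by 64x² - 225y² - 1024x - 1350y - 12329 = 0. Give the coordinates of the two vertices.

Rearranging, 64(x² - 16x) -225(y² + 6y) = 12329.
Complete the square in x and y: 64(x - 8)² -225(y + 3)² = 12329 + 4096 - 2025 = 14400
Divide by 14400: (x - 8)²/225 - (y + 3)²/64 = 1
Hyperbola, center (8, -3), transverse axis horizontal; a² = 225, b² = 64.
a = 15. Vertices at (h ± a, k).

(-7, -3) and (23, -3)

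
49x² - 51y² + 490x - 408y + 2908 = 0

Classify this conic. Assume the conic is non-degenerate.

No xy term. Coefficients of x² and y² are A = 49, C = -51.
A and C have opposite signs ⇒ hyperbola.

hyperbola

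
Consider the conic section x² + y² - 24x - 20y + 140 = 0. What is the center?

(12, 10)

Collect terms: (x² - 24x) + (y² - 20y) = -140
(x - 12)² + (y - 10)² = -140 + 144 + 100 = 104
So (x - 12)² + (y - 10)² = 104.
Circle centered at (12, 10) with r² = 104.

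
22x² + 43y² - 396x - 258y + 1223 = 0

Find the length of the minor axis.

2√22

Collect terms: 22(x² - 18x) + 43(y² - 6y) = -1223
Complete the square: 22(x - 9)² + 43(y - 3)² = -1223 + 1782 + 387 = 946
Divide through by 946 to get (x - 9)²/43 + (y - 3)²/22 = 1.
Ellipse, center (9, 3), major axis horizontal; a² = 43, b² = 22.
b² = 22 so b = √22; the minor axis has length 2b = 2√22.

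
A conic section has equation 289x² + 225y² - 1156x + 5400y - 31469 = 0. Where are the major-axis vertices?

Rearranging, 289(x² - 4x) + 225(y² + 24y) = 31469.
Complete the square: 289(x - 2)² + 225(y + 12)² = 31469 + 1156 + 32400 = 65025
Dividing both sides by 65025: (x - 2)²/225 + (y + 12)²/289 = 1
Ellipse, center (2, -12), major axis vertical; a² = 289, b² = 225.
a = 17. Vertices at (h, k ± a).

(2, -29) and (2, 5)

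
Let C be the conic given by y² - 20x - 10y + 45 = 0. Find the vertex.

Only y is squared. Complete the square in y: (y - 5)² = 20(x - 1).
Vertex (1, 5); 4p = 20 so p = 5. Opens right.

(1, 5)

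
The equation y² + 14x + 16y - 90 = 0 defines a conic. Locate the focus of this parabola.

(15/2, -8)

Only y is squared. Complete the square in y: (y + 8)² = -14(x - 11).
Vertex (11, -8); 4p = -14 so p = -7/2. Opens left.
Focus is p units from the vertex along the axis: (h + p, k).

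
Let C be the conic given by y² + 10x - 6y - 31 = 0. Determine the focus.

(3/2, 3)

Only y is squared. Complete the square in y: (y - 3)² = -10(x - 4).
Vertex (4, 3); 4p = -10 so p = -5/2. Opens left.
Focus is p units from the vertex along the axis: (h + p, k).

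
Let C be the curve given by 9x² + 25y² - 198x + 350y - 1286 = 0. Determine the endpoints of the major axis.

Group the x- and y-terms: 9(x² - 22x) + 25(y² + 14y) = 1286
9(x - 11)² + 25(y + 7)² = 1286 + 1089 + 1225 = 3600
Divide by 3600: (x - 11)²/400 + (y + 7)²/144 = 1
Ellipse, center (11, -7), major axis horizontal; a² = 400, b² = 144.
a = 20. Vertices at (h ± a, k).

(-9, -7) and (31, -7)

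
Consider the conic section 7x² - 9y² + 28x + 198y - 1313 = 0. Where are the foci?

(-10, 11) and (6, 11)

Group: 7(x² + 4x) -9(y² - 22y) = 1313
Completing the square gives 7(x + 2)² -9(y - 11)² = 1313 + 28 - 1089 = 252.
Dividing both sides by 252: (x + 2)²/36 - (y - 11)²/28 = 1
Hyperbola, center (-2, 11), transverse axis horizontal; a² = 36, b² = 28.
c² = a² + b² = 36 + 28 = 64, so c = 8.
Foci lie on the horizontal axis through the center: (h ± c, k).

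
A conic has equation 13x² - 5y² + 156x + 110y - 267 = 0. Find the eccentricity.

Group the x- and y-terms: 13(x² + 12x) -5(y² - 22y) = 267
Complete the square in x and y: 13(x + 6)² -5(y - 11)² = 267 + 468 - 605 = 130
Divide through by 130 to get (x + 6)²/10 - (y - 11)²/26 = 1.
Hyperbola, center (-6, 11), transverse axis horizontal; a² = 10, b² = 26.
c² = a² + b² = 36, so c = 6.
e = c/a = 6/√10 = 3√10/5.

e = 3√10/5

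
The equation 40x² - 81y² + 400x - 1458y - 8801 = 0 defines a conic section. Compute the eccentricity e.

Collect terms: 40(x² + 10x) -81(y² + 18y) = 8801
Complete the square: 40(x + 5)² -81(y + 9)² = 8801 + 1000 - 6561 = 3240
Divide by 3240: (x + 5)²/81 - (y + 9)²/40 = 1
Hyperbola, center (-5, -9), transverse axis horizontal; a² = 81, b² = 40.
c² = a² + b² = 121, so c = 11.
e = c/a = 11/9.

e = 11/9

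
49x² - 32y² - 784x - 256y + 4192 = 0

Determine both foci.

(8, -13) and (8, 5)

Collect terms: 49(x² - 16x) -32(y² + 8y) = -4192
49(x - 8)² -32(y + 4)² = -4192 + 3136 - 512 = -1568
Divide through by -1568 to get (y + 4)²/49 - (x - 8)²/32 = 1.
Hyperbola, center (8, -4), transverse axis vertical; a² = 49, b² = 32.
c² = a² + b² = 49 + 32 = 81, so c = 9.
Foci lie on the vertical axis through the center: (h, k ± c).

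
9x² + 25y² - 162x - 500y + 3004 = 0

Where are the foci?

(5, 10) and (13, 10)

Group: 9(x² - 18x) + 25(y² - 20y) = -3004
Complete the square in x and y: 9(x - 9)² + 25(y - 10)² = -3004 + 729 + 2500 = 225
Dividing both sides by 225: (x - 9)²/25 + (y - 10)²/9 = 1
Ellipse, center (9, 10), major axis horizontal; a² = 25, b² = 9.
c² = a² - b² = 25 - 9 = 16, so c = 4.
Foci lie on the horizontal axis through the center: (h ± c, k).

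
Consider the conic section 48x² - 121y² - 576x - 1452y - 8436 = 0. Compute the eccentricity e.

e = 13/11

Collect terms: 48(x² - 12x) -121(y² + 12y) = 8436
Complete the square in x and y: 48(x - 6)² -121(y + 6)² = 8436 + 1728 - 4356 = 5808
Dividing both sides by 5808: (x - 6)²/121 - (y + 6)²/48 = 1
Hyperbola, center (6, -6), transverse axis horizontal; a² = 121, b² = 48.
c² = a² + b² = 169, so c = 13.
e = c/a = 13/11.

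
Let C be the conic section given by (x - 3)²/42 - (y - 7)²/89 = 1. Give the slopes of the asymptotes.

Center (3, 7). The positive term is the x-term, so the transverse axis is horizontal; a² = 42, b² = 89.
For a horizontal hyperbola the asymptotes have slope ±b/a.
Here that is ±√89/√42 = ±√3738/42.

√3738/42 and -√3738/42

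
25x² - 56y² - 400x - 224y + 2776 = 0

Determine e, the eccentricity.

Collect terms: 25(x² - 16x) -56(y² + 4y) = -2776
Complete the square in x and y: 25(x - 8)² -56(y + 2)² = -2776 + 1600 - 224 = -1400
Divide by -1400: (y + 2)²/25 - (x - 8)²/56 = 1
Hyperbola, center (8, -2), transverse axis vertical; a² = 25, b² = 56.
c² = a² + b² = 81, so c = 9.
e = c/a = 9/5.

e = 9/5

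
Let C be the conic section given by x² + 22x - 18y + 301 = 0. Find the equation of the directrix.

y = 11/2

Only x is squared. Complete the square in x: (x + 11)² = 18(y - 10).
Vertex (-11, 10); 4p = 18 so p = 9/2. Opens up.
Directrix is the horizontal line y = k − p = 10 − (9/2) = 11/2.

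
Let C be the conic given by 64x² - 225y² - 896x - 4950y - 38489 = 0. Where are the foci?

Rearranging, 64(x² - 14x) -225(y² + 22y) = 38489.
Completing the square gives 64(x - 7)² -225(y + 11)² = 38489 + 3136 - 27225 = 14400.
Divide by 14400: (x - 7)²/225 - (y + 11)²/64 = 1
Hyperbola, center (7, -11), transverse axis horizontal; a² = 225, b² = 64.
c² = a² + b² = 225 + 64 = 289, so c = 17.
Foci lie on the horizontal axis through the center: (h ± c, k).

(-10, -11) and (24, -11)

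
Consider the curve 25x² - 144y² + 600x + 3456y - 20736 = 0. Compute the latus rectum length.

25/6

Rearranging, 25(x² + 24x) -144(y² - 24y) = 20736.
Complete the square: 25(x + 12)² -144(y - 12)² = 20736 + 3600 - 20736 = 3600
Dividing both sides by 3600: (x + 12)²/144 - (y - 12)²/25 = 1
Hyperbola, center (-12, 12), transverse axis horizontal; a² = 144, b² = 25.
Latus rectum length = 2b²/a = 2·25/12 = 25/6.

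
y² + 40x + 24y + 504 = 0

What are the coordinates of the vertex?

Only y is squared. Complete the square in y: (y + 12)² = -40(x + 9).
Vertex (-9, -12); 4p = -40 so p = -10. Opens left.

(-9, -12)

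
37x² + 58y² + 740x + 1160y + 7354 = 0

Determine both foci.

37(x² + 20x) + 58(y² + 20y) = -7354
Complete the square in x and y: 37(x + 10)² + 58(y + 10)² = -7354 + 3700 + 5800 = 2146
Divide through by 2146 to get (x + 10)²/58 + (y + 10)²/37 = 1.
Ellipse, center (-10, -10), major axis horizontal; a² = 58, b² = 37.
c² = a² - b² = 58 - 37 = 21, so c = √21.
Foci lie on the horizontal axis through the center: (h ± c, k).

(-10 - √21, -10) and (-10 + √21, -10)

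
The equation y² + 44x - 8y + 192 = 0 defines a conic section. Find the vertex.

(-4, 4)

Only y is squared. Complete the square in y: (y - 4)² = -44(x + 4).
Vertex (-4, 4); 4p = -44 so p = -11. Opens left.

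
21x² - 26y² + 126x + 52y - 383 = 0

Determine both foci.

(-3 - √47, 1) and (-3 + √47, 1)

Collect terms: 21(x² + 6x) -26(y² - 2y) = 383
Complete the square in x and y: 21(x + 3)² -26(y - 1)² = 383 + 189 - 26 = 546
Divide by 546: (x + 3)²/26 - (y - 1)²/21 = 1
Hyperbola, center (-3, 1), transverse axis horizontal; a² = 26, b² = 21.
c² = a² + b² = 26 + 21 = 47, so c = √47.
Foci lie on the horizontal axis through the center: (h ± c, k).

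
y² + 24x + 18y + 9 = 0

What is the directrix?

Only y is squared. Complete the square in y: (y + 9)² = -24(x - 3).
Vertex (3, -9); 4p = -24 so p = -6. Opens left.
Directrix is the vertical line x = h − p = 3 − (-6) = 9.

x = 9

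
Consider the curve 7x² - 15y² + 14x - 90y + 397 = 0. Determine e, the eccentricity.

Collect terms: 7(x² + 2x) -15(y² + 6y) = -397
Complete the square in x and y: 7(x + 1)² -15(y + 3)² = -397 + 7 - 135 = -525
Divide through by -525 to get (y + 3)²/35 - (x + 1)²/75 = 1.
Hyperbola, center (-1, -3), transverse axis vertical; a² = 35, b² = 75.
c² = a² + b² = 110, so c = √110.
e = c/a = √110/√35 = √154/7.

e = √154/7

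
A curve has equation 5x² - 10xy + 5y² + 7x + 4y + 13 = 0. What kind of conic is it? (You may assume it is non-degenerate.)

parabola

A = 5, B = -10, C = 5.
Discriminant B² − 4AC = (-10)² − 4·5·5 = 0.
B² − 4AC = 0 ⇒ parabola.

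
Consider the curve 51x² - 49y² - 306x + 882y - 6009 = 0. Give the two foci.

(-7, 9) and (13, 9)

Group: 51(x² - 6x) -49(y² - 18y) = 6009
Complete the square in x and y: 51(x - 3)² -49(y - 9)² = 6009 + 459 - 3969 = 2499
Dividing both sides by 2499: (x - 3)²/49 - (y - 9)²/51 = 1
Hyperbola, center (3, 9), transverse axis horizontal; a² = 49, b² = 51.
c² = a² + b² = 49 + 51 = 100, so c = 10.
Foci lie on the horizontal axis through the center: (h ± c, k).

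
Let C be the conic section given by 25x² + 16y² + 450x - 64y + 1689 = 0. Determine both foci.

(-9, -1) and (-9, 5)

Group the x- and y-terms: 25(x² + 18x) + 16(y² - 4y) = -1689
25(x + 9)² + 16(y - 2)² = -1689 + 2025 + 64 = 400
Divide through by 400 to get (x + 9)²/16 + (y - 2)²/25 = 1.
Ellipse, center (-9, 2), major axis vertical; a² = 25, b² = 16.
c² = a² - b² = 25 - 16 = 9, so c = 3.
Foci lie on the vertical axis through the center: (h, k ± c).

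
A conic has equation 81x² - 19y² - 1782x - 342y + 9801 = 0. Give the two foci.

(11, -19) and (11, 1)

Collect terms: 81(x² - 22x) -19(y² + 18y) = -9801
Completing the square gives 81(x - 11)² -19(y + 9)² = -9801 + 9801 - 1539 = -1539.
Dividing both sides by -1539: (y + 9)²/81 - (x - 11)²/19 = 1
Hyperbola, center (11, -9), transverse axis vertical; a² = 81, b² = 19.
c² = a² + b² = 81 + 19 = 100, so c = 10.
Foci lie on the vertical axis through the center: (h, k ± c).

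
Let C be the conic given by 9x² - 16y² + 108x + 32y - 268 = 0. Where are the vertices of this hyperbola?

Rearranging, 9(x² + 12x) -16(y² - 2y) = 268.
9(x + 6)² -16(y - 1)² = 268 + 324 - 16 = 576
Dividing both sides by 576: (x + 6)²/64 - (y - 1)²/36 = 1
Hyperbola, center (-6, 1), transverse axis horizontal; a² = 64, b² = 36.
a = 8. Vertices at (h ± a, k).

(-14, 1) and (2, 1)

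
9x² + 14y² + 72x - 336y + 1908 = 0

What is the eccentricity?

Collect terms: 9(x² + 8x) + 14(y² - 24y) = -1908
Completing the square gives 9(x + 4)² + 14(y - 12)² = -1908 + 144 + 2016 = 252.
Divide through by 252 to get (x + 4)²/28 + (y - 12)²/18 = 1.
Ellipse, center (-4, 12), major axis horizontal; a² = 28, b² = 18.
c² = a² - b² = 10, so c = √10.
e = c/a = √10/2√7 = √70/14.

e = √70/14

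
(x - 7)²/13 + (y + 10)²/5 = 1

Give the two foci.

(7 - 2√2, -10) and (7 + 2√2, -10)

Center (7, -10). The larger denominator 13 sits under the x-term, so the major axis is horizontal; a² = 13, b² = 5.
c² = a² - b² = 13 - 5 = 8, so c = 2√2.
Foci lie on the horizontal axis through the center: (h ± c, k).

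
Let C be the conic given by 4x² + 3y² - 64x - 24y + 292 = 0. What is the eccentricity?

4(x² - 16x) + 3(y² - 8y) = -292
Complete the square in x and y: 4(x - 8)² + 3(y - 4)² = -292 + 256 + 48 = 12
Dividing both sides by 12: (x - 8)²/3 + (y - 4)²/4 = 1
Ellipse, center (8, 4), major axis vertical; a² = 4, b² = 3.
c² = a² - b² = 1, so c = 1.
e = c/a = 1/2.

e = 1/2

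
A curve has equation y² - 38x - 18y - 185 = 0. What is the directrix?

Only y is squared. Complete the square in y: (y - 9)² = 38(x + 7).
Vertex (-7, 9); 4p = 38 so p = 19/2. Opens right.
Directrix is the vertical line x = h − p = -7 − (19/2) = -33/2.

x = -33/2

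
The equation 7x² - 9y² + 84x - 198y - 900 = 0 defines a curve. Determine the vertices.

(-9, -11) and (-3, -11)

Collect terms: 7(x² + 12x) -9(y² + 22y) = 900
Complete the square in x and y: 7(x + 6)² -9(y + 11)² = 900 + 252 - 1089 = 63
Divide through by 63 to get (x + 6)²/9 - (y + 11)²/7 = 1.
Hyperbola, center (-6, -11), transverse axis horizontal; a² = 9, b² = 7.
a = 3. Vertices at (h ± a, k).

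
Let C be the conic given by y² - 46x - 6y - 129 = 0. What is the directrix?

x = -29/2

Only y is squared. Complete the square in y: (y - 3)² = 46(x + 3).
Vertex (-3, 3); 4p = 46 so p = 23/2. Opens right.
Directrix is the vertical line x = h − p = -3 − (23/2) = -29/2.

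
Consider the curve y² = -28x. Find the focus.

(-7, 0)

Vertex (0, 0); 4p = -28 so p = -7. Opens left.
Focus is p units from the vertex along the axis: (h + p, k).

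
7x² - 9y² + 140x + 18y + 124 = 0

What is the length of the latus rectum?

Rearranging, 7(x² + 20x) -9(y² - 2y) = -124.
7(x + 10)² -9(y - 1)² = -124 + 700 - 9 = 567
Dividing both sides by 567: (x + 10)²/81 - (y - 1)²/63 = 1
Hyperbola, center (-10, 1), transverse axis horizontal; a² = 81, b² = 63.
Latus rectum length = 2b²/a = 2·63/9 = 14.

14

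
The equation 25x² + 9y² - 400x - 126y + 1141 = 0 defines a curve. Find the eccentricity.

Rearranging, 25(x² - 16x) + 9(y² - 14y) = -1141.
25(x - 8)² + 9(y - 7)² = -1141 + 1600 + 441 = 900
Dividing both sides by 900: (x - 8)²/36 + (y - 7)²/100 = 1
Ellipse, center (8, 7), major axis vertical; a² = 100, b² = 36.
c² = a² - b² = 64, so c = 8.
e = c/a = 8/10 = 4/5.

e = 4/5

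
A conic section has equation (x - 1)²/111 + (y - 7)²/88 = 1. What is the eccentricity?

e = √2553/111

Center (1, 7). The larger denominator 111 sits under the x-term, so the major axis is horizontal; a² = 111, b² = 88.
c² = a² - b² = 23, so c = √23.
e = c/a = √23/√111 = √2553/111.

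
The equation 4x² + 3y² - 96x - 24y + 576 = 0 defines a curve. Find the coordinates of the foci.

(12, 2) and (12, 6)

Collect terms: 4(x² - 24x) + 3(y² - 8y) = -576
4(x - 12)² + 3(y - 4)² = -576 + 576 + 48 = 48
Divide through by 48 to get (x - 12)²/12 + (y - 4)²/16 = 1.
Ellipse, center (12, 4), major axis vertical; a² = 16, b² = 12.
c² = a² - b² = 16 - 12 = 4, so c = 2.
Foci lie on the vertical axis through the center: (h, k ± c).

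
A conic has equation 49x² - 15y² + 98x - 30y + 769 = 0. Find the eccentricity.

e = 8/7

Collect terms: 49(x² + 2x) -15(y² + 2y) = -769
49(x + 1)² -15(y + 1)² = -769 + 49 - 15 = -735
Divide through by -735 to get (y + 1)²/49 - (x + 1)²/15 = 1.
Hyperbola, center (-1, -1), transverse axis vertical; a² = 49, b² = 15.
c² = a² + b² = 64, so c = 8.
e = c/a = 8/7.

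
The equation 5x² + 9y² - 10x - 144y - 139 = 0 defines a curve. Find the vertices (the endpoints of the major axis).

(-11, 8) and (13, 8)

Rearranging, 5(x² - 2x) + 9(y² - 16y) = 139.
Complete the square: 5(x - 1)² + 9(y - 8)² = 139 + 5 + 576 = 720
Divide by 720: (x - 1)²/144 + (y - 8)²/80 = 1
Ellipse, center (1, 8), major axis horizontal; a² = 144, b² = 80.
a = 12. Vertices at (h ± a, k).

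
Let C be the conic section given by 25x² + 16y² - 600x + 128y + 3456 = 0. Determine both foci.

Group: 25(x² - 24x) + 16(y² + 8y) = -3456
Complete the square: 25(x - 12)² + 16(y + 4)² = -3456 + 3600 + 256 = 400
Divide by 400: (x - 12)²/16 + (y + 4)²/25 = 1
Ellipse, center (12, -4), major axis vertical; a² = 25, b² = 16.
c² = a² - b² = 25 - 16 = 9, so c = 3.
Foci lie on the vertical axis through the center: (h, k ± c).

(12, -7) and (12, -1)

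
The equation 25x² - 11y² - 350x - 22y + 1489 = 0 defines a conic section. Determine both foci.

(7, -7) and (7, 5)

Collect terms: 25(x² - 14x) -11(y² + 2y) = -1489
Complete the square in x and y: 25(x - 7)² -11(y + 1)² = -1489 + 1225 - 11 = -275
Divide by -275: (y + 1)²/25 - (x - 7)²/11 = 1
Hyperbola, center (7, -1), transverse axis vertical; a² = 25, b² = 11.
c² = a² + b² = 25 + 11 = 36, so c = 6.
Foci lie on the vertical axis through the center: (h, k ± c).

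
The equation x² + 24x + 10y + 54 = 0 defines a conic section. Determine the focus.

(-12, 13/2)

Only x is squared. Complete the square in x: (x + 12)² = -10(y - 9).
Vertex (-12, 9); 4p = -10 so p = -5/2. Opens down.
Focus is p units from the vertex along the axis: (h, k + p).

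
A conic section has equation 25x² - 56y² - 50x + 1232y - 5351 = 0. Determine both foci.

(1, 2) and (1, 20)

Group the x- and y-terms: 25(x² - 2x) -56(y² - 22y) = 5351
Completing the square gives 25(x - 1)² -56(y - 11)² = 5351 + 25 - 6776 = -1400.
Divide through by -1400 to get (y - 11)²/25 - (x - 1)²/56 = 1.
Hyperbola, center (1, 11), transverse axis vertical; a² = 25, b² = 56.
c² = a² + b² = 25 + 56 = 81, so c = 9.
Foci lie on the vertical axis through the center: (h, k ± c).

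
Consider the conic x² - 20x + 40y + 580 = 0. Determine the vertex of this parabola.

(10, -12)

Only x is squared. Complete the square in x: (x - 10)² = -40(y + 12).
Vertex (10, -12); 4p = -40 so p = -10. Opens down.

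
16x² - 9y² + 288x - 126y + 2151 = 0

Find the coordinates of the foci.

(-9, -22) and (-9, 8)

Group the x- and y-terms: 16(x² + 18x) -9(y² + 14y) = -2151
Complete the square in x and y: 16(x + 9)² -9(y + 7)² = -2151 + 1296 - 441 = -1296
Dividing both sides by -1296: (y + 7)²/144 - (x + 9)²/81 = 1
Hyperbola, center (-9, -7), transverse axis vertical; a² = 144, b² = 81.
c² = a² + b² = 144 + 81 = 225, so c = 15.
Foci lie on the vertical axis through the center: (h, k ± c).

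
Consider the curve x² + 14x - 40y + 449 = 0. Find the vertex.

Only x is squared. Complete the square in x: (x + 7)² = 40(y - 10).
Vertex (-7, 10); 4p = 40 so p = 10. Opens up.

(-7, 10)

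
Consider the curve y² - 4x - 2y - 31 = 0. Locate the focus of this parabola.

Only y is squared. Complete the square in y: (y - 1)² = 4(x + 8).
Vertex (-8, 1); 4p = 4 so p = 1. Opens right.
Focus is p units from the vertex along the axis: (h + p, k).

(-7, 1)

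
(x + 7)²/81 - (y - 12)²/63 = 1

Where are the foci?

Center (-7, 12). The positive term is the x-term, so the transverse axis is horizontal; a² = 81, b² = 63.
c² = a² + b² = 81 + 63 = 144, so c = 12.
Foci lie on the horizontal axis through the center: (h ± c, k).

(-19, 12) and (5, 12)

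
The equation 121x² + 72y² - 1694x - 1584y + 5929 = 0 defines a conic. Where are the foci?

(7, 4) and (7, 18)

121(x² - 14x) + 72(y² - 22y) = -5929
121(x - 7)² + 72(y - 11)² = -5929 + 5929 + 8712 = 8712
Dividing both sides by 8712: (x - 7)²/72 + (y - 11)²/121 = 1
Ellipse, center (7, 11), major axis vertical; a² = 121, b² = 72.
c² = a² - b² = 121 - 72 = 49, so c = 7.
Foci lie on the vertical axis through the center: (h, k ± c).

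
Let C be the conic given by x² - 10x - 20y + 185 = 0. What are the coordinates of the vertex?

(5, 8)

Only x is squared. Complete the square in x: (x - 5)² = 20(y - 8).
Vertex (5, 8); 4p = 20 so p = 5. Opens up.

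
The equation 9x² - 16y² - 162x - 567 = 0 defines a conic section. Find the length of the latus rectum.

Group the x- and y-terms: 9(x² - 18x) -16y² = 567
Complete the square in x and y: 9(x - 9)² -16y² = 567 + 729 + 0 = 1296
Dividing both sides by 1296: (x - 9)²/144 - y²/81 = 1
Hyperbola, center (9, 0), transverse axis horizontal; a² = 144, b² = 81.
Latus rectum length = 2b²/a = 2·81/12 = 27/2.

27/2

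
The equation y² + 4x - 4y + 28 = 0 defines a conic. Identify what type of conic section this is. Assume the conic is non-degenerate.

parabola

No xy term. Coefficients of x² and y² are A = 0, C = 1.
Exactly one squared variable ⇒ parabola.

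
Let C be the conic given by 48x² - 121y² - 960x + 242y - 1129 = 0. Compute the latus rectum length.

96/11

Rearranging, 48(x² - 20x) -121(y² - 2y) = 1129.
Complete the square: 48(x - 10)² -121(y - 1)² = 1129 + 4800 - 121 = 5808
Divide through by 5808 to get (x - 10)²/121 - (y - 1)²/48 = 1.
Hyperbola, center (10, 1), transverse axis horizontal; a² = 121, b² = 48.
Latus rectum length = 2b²/a = 2·48/11 = 96/11.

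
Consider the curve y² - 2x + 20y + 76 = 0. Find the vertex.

(-12, -10)

Only y is squared. Complete the square in y: (y + 10)² = 2(x + 12).
Vertex (-12, -10); 4p = 2 so p = 1/2. Opens right.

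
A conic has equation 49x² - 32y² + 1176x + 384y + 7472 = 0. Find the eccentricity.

Group the x- and y-terms: 49(x² + 24x) -32(y² - 12y) = -7472
Completing the square gives 49(x + 12)² -32(y - 6)² = -7472 + 7056 - 1152 = -1568.
Dividing both sides by -1568: (y - 6)²/49 - (x + 12)²/32 = 1
Hyperbola, center (-12, 6), transverse axis vertical; a² = 49, b² = 32.
c² = a² + b² = 81, so c = 9.
e = c/a = 9/7.

e = 9/7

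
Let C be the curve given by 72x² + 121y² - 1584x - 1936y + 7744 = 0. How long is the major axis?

72(x² - 22x) + 121(y² - 16y) = -7744
Completing the square gives 72(x - 11)² + 121(y - 8)² = -7744 + 8712 + 7744 = 8712.
Divide by 8712: (x - 11)²/121 + (y - 8)²/72 = 1
Ellipse, center (11, 8), major axis horizontal; a² = 121, b² = 72.
a² = 121 so a = 11; the major axis has length 2a = 22.

22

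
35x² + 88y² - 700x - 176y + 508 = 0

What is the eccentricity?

e = √1166/44

35(x² - 20x) + 88(y² - 2y) = -508
35(x - 10)² + 88(y - 1)² = -508 + 3500 + 88 = 3080
Divide through by 3080 to get (x - 10)²/88 + (y - 1)²/35 = 1.
Ellipse, center (10, 1), major axis horizontal; a² = 88, b² = 35.
c² = a² - b² = 53, so c = √53.
e = c/a = √53/2√22 = √1166/44.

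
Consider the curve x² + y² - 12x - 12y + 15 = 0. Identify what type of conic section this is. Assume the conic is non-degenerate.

No xy term. Coefficients of x² and y² are A = 1, C = 1.
A = C (same sign) ⇒ circle.

circle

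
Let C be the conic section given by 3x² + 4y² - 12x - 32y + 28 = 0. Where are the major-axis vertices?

(-2, 4) and (6, 4)

Group the x- and y-terms: 3(x² - 4x) + 4(y² - 8y) = -28
3(x - 2)² + 4(y - 4)² = -28 + 12 + 64 = 48
Dividing both sides by 48: (x - 2)²/16 + (y - 4)²/12 = 1
Ellipse, center (2, 4), major axis horizontal; a² = 16, b² = 12.
a = 4. Vertices at (h ± a, k).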